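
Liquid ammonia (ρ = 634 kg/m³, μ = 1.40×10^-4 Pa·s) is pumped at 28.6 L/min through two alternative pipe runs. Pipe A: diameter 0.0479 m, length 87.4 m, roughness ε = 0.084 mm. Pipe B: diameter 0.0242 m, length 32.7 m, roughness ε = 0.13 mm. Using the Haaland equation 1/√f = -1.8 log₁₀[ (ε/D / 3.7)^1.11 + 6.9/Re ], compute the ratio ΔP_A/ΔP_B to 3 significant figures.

Pipe A: V = Q/A = 0.0004767/0.001802 = 0.2645 m/s; Re = 5.738e+04; ε/D = 0.00175; Haaland → f = 0.02536; ΔP_A = f(L/D)(ρV²/2) = 1026 Pa.
Pipe B: V = Q/A = 0.0004767/0.00046 = 1.036 m/s; Re = 1.136e+05; ε/D = 0.00537; Haaland → f = 0.03182; ΔP_B = f(L/D)(ρV²/2) = 1.464e+04 Pa.
ΔP_A/ΔP_B = 1026/1.464e+04 = 0.0701.

ΔP_A/ΔP_B ≈ 0.0701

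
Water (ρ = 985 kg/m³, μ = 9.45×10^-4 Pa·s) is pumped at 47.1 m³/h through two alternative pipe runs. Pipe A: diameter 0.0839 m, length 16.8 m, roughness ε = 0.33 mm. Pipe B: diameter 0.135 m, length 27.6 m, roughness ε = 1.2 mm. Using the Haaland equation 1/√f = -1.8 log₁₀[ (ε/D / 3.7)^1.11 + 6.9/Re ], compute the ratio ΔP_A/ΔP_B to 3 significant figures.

ΔP_A/ΔP_B ≈ 5.12

Pipe A: V = Q/A = 0.01308/0.005529 = 2.366 m/s; Re = 2.07e+05; ε/D = 0.00393; Haaland → f = 0.02882; ΔP_A = f(L/D)(ρV²/2) = 1.592e+04 Pa.
Pipe B: V = Q/A = 0.01308/0.01431 = 0.914 m/s; Re = 1.286e+05; ε/D = 0.00889; Haaland → f = 0.03698; ΔP_B = f(L/D)(ρV²/2) = 3111 Pa.
ΔP_A/ΔP_B = 1.592e+04/3111 = 5.12.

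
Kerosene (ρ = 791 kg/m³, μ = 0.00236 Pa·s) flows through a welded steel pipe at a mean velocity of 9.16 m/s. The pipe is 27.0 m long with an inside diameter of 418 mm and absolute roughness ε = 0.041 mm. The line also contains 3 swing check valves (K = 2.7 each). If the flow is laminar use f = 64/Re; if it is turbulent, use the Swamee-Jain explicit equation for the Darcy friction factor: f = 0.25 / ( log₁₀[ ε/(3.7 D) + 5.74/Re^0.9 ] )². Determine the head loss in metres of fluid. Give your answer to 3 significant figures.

Reynolds number Re = ρVD/μ = 791 · 9.16 · 0.418 / 0.00236 = 1.283e+06.
Re > 4000 → turbulent. Relative roughness ε/D = 4.1e-05/0.418 = 9.81e-05. Swamee-Jain: f = 0.25/(log₁₀[9.81e-05/3.7 + 5.74/1.283e+06^0.9])² = 0.25/(log₁₀[2.65e-05 + 1.83e-05])² = 0.25/(-4.349)² = 0.01322.
Total minor-loss coefficient ΣK = 3·2.7 = 8.1.
ΔP = [f·L/D + ΣK]·(ρV²/2) = [0.01322·27/0.418 + 8.1]·(791·9.16²/2) = [0.8538 + 8.1]·3.318e+04 = 2.971e+05 Pa.
Head loss h_f = ΔP/(ρg) = 2.971e+05/(791·9.81) = 38.3 m.

h_f ≈ 38.3 m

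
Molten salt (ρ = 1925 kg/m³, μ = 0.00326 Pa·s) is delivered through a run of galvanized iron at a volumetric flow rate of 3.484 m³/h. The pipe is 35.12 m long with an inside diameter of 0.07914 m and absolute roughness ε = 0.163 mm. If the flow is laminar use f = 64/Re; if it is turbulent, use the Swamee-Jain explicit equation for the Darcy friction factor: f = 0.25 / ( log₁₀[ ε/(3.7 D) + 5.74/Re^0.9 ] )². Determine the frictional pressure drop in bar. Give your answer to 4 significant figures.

Q = 3.484 m³/h = 3.484/3600 = 0.0009678 m³/s.
Cross-sectional area A = πD²/4 = π(0.07914)²/4 = 0.004919 m²; mean velocity V = Q/A = 0.0009678/0.004919 = 0.1967 m/s.
Reynolds number Re = ρVD/μ = 1925 · 0.1967 · 0.07914 / 0.00326 = 9194.
Re > 4000 → turbulent. Relative roughness ε/D = 0.000163/0.07914 = 0.00206. Swamee-Jain: f = 0.25/(log₁₀[0.00206/3.7 + 5.74/9194^0.9])² = 0.25/(log₁₀[0.000557 + 0.00156])² = 0.25/(-2.675)² = 0.03493.
Darcy-Weisbach: ΔP = f(L/D)(ρV²/2) = 0.03493·(35.12/0.07914)·(1925·0.1967²/2) = 0.03493·443.8·37.26 = 577.5 Pa.
ΔP = 577.5 Pa = 0.005775 bar.

ΔP ≈ 0.005775 bar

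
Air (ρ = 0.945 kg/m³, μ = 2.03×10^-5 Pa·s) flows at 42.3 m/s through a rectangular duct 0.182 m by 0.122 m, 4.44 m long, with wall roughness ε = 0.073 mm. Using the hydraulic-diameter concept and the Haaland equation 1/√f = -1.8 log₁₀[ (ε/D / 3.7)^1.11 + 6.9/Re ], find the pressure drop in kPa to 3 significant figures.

Hydraulic diameter D_h = 4A/P = 4·(0.182·0.122)/(2·(0.182+0.122)) = 0.08882/0.608 = 0.1461 m.
Re = ρVD_h/μ = 0.945·42.3·0.1461/2.03e-05 = 2.876e+05.
ε/D_h = 7.3e-05/0.1461 = 0.0005; Haaland gives 1/√f = -1.8 log₁₀[5.07e-05+2.4e-05] = 7.428, so f = 0.01812.
ΔP = f(L/D_h)(ρV²/2) = 0.01812·4.44/0.1461·845.4 = 465.7 Pa.
ΔP = 0.466 kPa.

ΔP ≈ 0.466 kPa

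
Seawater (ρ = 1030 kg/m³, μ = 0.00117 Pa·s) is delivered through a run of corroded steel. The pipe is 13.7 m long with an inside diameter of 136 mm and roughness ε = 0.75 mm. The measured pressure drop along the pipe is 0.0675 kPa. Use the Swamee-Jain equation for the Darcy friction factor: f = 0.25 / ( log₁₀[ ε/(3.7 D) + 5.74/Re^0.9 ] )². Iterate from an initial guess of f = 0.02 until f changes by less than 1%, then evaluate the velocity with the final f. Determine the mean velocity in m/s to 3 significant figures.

Rearranging Darcy-Weisbach: V = √(2·ΔP·D/(f·L·ρ)). With ε/D = 0.00075/0.136 = 0.00551, iterate starting from f = 0.02:
  f = 0.02 → V = √(2·67.5·0.136/(0.02·13.7·1030)) = 0.2551 m/s; Re = ρVD/μ = 3.054e+04; f → 0.03442
  f = 0.03442 → V = 0.1944 m/s; Re = 2.328e+04; f → 0.03521
  f = 0.03521 → V = 0.1922 m/s; Re = 2.302e+04; f → 0.03525
Converged (Δf/f < 1%). With the final f = 0.03525: V = √(2·67.5·0.136/(0.03525·13.7·1030)) = 0.1921 m/s.

V ≈ 0.192 m/s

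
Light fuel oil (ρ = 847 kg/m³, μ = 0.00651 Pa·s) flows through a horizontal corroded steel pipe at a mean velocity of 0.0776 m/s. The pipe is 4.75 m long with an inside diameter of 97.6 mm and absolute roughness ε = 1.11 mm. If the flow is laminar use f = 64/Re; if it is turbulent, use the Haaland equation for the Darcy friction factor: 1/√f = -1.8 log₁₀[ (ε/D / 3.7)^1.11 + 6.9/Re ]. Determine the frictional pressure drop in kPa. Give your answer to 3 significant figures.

Reynolds number Re = ρVD/μ = 847 · 0.0776 · 0.0976 / 0.00651 = 985.4.
Re < 2300 → laminar flow, so f = 64/Re = 64/985.4 = 0.06495 (the turbulent correlation is not needed).
Darcy-Weisbach: ΔP = f(L/D)(ρV²/2) = 0.06495·(4.75/0.0976)·(847·0.0776²/2) = 0.06495·48.67·2.55 = 8.061 Pa.
ΔP = 8.061 Pa = 0.00806 kPa.

ΔP ≈ 0.00806 kPa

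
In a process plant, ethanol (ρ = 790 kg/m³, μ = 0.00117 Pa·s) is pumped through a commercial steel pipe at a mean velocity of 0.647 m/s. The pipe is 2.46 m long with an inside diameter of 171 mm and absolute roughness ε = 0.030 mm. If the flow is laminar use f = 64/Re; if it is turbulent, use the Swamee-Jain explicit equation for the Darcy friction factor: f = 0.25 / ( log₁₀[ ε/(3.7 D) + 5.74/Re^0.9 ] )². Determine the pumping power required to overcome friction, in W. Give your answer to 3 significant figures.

Reynolds number Re = ρVD/μ = 790 · 0.647 · 0.171 / 0.00117 = 7.47e+04.
Re > 4000 → turbulent. Relative roughness ε/D = 3e-05/0.171 = 0.000175. Swamee-Jain: f = 0.25/(log₁₀[0.000175/3.7 + 5.74/7.47e+04^0.9])² = 0.25/(log₁₀[4.74e-05 + 0.000236])² = 0.25/(-3.548)² = 0.01986.
Darcy-Weisbach: ΔP = f(L/D)(ρV²/2) = 0.01986·(2.46/0.171)·(790·0.647²/2) = 0.01986·14.39·165.4 = 47.25 Pa.
Q = V·A = 0.647·0.02297 = 0.01486 m³/s.
Pumping power P = QΔP = 0.01486·47.25 = 0.7021 W = 0.702 W.

P ≈ 0.702 W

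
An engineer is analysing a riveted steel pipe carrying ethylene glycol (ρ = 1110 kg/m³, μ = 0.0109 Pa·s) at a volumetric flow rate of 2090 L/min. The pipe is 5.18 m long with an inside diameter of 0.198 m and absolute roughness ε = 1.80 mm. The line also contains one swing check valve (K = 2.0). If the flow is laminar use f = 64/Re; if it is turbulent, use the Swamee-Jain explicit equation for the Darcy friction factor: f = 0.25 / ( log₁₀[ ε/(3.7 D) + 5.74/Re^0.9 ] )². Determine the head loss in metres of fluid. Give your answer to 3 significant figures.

Q = 2090 L/min = 2090/60000 = 0.03483 m³/s.
Cross-sectional area A = πD²/4 = π(0.198)²/4 = 0.03079 m²; mean velocity V = Q/A = 0.03483/0.03079 = 1.131 m/s.
Reynolds number Re = ρVD/μ = 1110 · 1.131 · 0.198 / 0.0109 = 2.281e+04.
Re > 4000 → turbulent. Relative roughness ε/D = 0.0018/0.198 = 0.00909. Swamee-Jain: f = 0.25/(log₁₀[0.00909/3.7 + 5.74/2.281e+04^0.9])² = 0.25/(log₁₀[0.00246 + 0.000686])² = 0.25/(-2.503)² = 0.03992.
Total minor-loss coefficient ΣK = 1·2 = 2.
ΔP = [f·L/D + ΣK]·(ρV²/2) = [0.03992·5.18/0.198 + 2]·(1110·1.131²/2) = [1.044 + 2]·710.3 = 2162 Pa.
Head loss h_f = ΔP/(ρg) = 2162/(1110·9.81) = 0.199 m.

h_f ≈ 0.199 m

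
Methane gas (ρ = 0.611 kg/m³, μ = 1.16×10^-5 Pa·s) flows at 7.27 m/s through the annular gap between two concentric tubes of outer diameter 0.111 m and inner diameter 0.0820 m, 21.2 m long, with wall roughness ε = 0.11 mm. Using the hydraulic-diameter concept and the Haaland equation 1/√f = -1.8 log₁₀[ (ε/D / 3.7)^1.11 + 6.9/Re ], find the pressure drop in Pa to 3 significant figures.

Hydraulic diameter D_h = 4A/P = D_o - D_i = 0.111 - 0.082 = 0.029 m.
Re = ρVD_h/μ = 0.611·7.27·0.029/1.16e-05 = 1.11e+04.
ε/D_h = 0.00011/0.029 = 0.00379; Haaland gives 1/√f = -1.8 log₁₀[0.000481+0.000621] = 5.324, so f = 0.03528.
ΔP = f(L/D_h)(ρV²/2) = 0.03528·21.2/0.029·16.15 = 416.4 Pa.

ΔP ≈ 416 Pa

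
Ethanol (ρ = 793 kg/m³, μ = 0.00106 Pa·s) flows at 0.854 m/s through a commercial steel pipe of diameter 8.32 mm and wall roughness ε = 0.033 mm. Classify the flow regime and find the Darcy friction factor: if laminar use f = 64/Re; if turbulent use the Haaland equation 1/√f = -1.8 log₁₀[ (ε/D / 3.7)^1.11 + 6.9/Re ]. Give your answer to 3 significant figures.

f ≈ 0.0410

Re = ρVD/μ = 793·0.854·0.00832/0.00106 = 5316.
Re > 4000 → turbulent. ε/D = 3.3e-05/0.00832 = 0.00397; Haaland: 1/√f = -1.8 log₁₀[0.000505 + 0.0013] = 4.939, so f = 0.04099.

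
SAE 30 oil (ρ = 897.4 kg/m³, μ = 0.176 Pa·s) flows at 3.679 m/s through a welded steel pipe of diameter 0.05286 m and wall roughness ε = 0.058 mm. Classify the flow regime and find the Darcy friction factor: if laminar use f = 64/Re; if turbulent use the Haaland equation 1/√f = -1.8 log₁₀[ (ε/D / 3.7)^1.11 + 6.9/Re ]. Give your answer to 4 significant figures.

Re = ρVD/μ = 897.4·3.679·0.05286/0.176 = 991.6.
Re < 2300 → laminar, so f = 64/Re = 0.06454 (roughness is irrelevant in laminar flow).

f ≈ 0.06454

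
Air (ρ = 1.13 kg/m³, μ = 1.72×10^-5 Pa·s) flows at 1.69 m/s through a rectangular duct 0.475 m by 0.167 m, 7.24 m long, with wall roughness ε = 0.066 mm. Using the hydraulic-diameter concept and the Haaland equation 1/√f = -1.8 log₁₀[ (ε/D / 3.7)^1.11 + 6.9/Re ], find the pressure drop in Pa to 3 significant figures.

ΔP ≈ 1.15 Pa

Hydraulic diameter D_h = 4A/P = 4·(0.475·0.167)/(2·(0.475+0.167)) = 0.3173/1.284 = 0.2471 m.
Re = ρVD_h/μ = 1.13·1.69·0.2471/1.72e-05 = 2.744e+04.
ε/D_h = 6.6e-05/0.2471 = 0.000267; Haaland gives 1/√f = -1.8 log₁₀[2.53e-05+0.000251] = 6.404, so f = 0.02438.
ΔP = f(L/D_h)(ρV²/2) = 0.02438·7.24/0.2471·1.614 = 1.153 Pa.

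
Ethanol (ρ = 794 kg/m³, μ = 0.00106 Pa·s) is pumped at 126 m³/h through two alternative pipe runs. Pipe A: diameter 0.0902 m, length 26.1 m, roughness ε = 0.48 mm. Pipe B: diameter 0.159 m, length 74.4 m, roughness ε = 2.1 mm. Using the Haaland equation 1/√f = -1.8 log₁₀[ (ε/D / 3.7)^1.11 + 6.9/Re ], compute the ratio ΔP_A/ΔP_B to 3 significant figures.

Pipe A: V = Q/A = 0.035/0.00639 = 5.477 m/s; Re = 3.701e+05; ε/D = 0.00532; Haaland → f = 0.03124; ΔP_A = f(L/D)(ρV²/2) = 1.076e+05 Pa.
Pipe B: V = Q/A = 0.035/0.01986 = 1.763 m/s; Re = 2.099e+05; ε/D = 0.0132; Haaland → f = 0.04205; ΔP_B = f(L/D)(ρV²/2) = 2.427e+04 Pa.
ΔP_A/ΔP_B = 1.076e+05/2.427e+04 = 4.44.

ΔP_A/ΔP_B ≈ 4.44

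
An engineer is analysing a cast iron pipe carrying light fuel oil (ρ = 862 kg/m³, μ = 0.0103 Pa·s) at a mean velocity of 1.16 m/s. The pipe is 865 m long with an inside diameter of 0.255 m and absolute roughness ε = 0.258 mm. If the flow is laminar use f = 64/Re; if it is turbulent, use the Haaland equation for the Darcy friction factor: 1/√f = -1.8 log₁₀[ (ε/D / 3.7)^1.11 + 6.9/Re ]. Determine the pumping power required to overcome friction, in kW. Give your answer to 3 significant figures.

P ≈ 3.09 kW

Reynolds number Re = ρVD/μ = 862 · 1.16 · 0.255 / 0.0103 = 2.476e+04.
Re > 4000 → turbulent. Relative roughness ε/D = 0.000258/0.255 = 0.00101. Haaland: 1/√f = -1.8 log₁₀[(0.00101/3.7)^1.11 + 6.9/2.476e+04] = -1.8 log₁₀[0.000111 + 0.000279] = 6.137, so f = 0.02655.
Darcy-Weisbach: ΔP = f(L/D)(ρV²/2) = 0.02655·(865/0.255)·(862·1.16²/2) = 0.02655·3392·580 = 5.224e+04 Pa.
Q = V·A = 1.16·0.05107 = 0.05924 m³/s.
Pumping power P = QΔP = 0.05924·5.224e+04 = 3095 W = 3.09 kW.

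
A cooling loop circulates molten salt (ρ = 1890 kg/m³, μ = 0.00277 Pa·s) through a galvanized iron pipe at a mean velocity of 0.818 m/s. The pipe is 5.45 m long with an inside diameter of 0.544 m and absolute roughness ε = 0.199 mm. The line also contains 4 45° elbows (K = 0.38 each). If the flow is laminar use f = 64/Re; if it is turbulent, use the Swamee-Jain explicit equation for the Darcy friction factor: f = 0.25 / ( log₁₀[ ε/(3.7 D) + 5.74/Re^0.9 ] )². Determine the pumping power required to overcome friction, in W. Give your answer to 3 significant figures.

P ≈ 204 W

Reynolds number Re = ρVD/μ = 1890 · 0.818 · 0.544 / 0.00277 = 3.036e+05.
Re > 4000 → turbulent. Relative roughness ε/D = 0.000199/0.544 = 0.000366. Swamee-Jain: f = 0.25/(log₁₀[0.000366/3.7 + 5.74/3.036e+05^0.9])² = 0.25/(log₁₀[9.89e-05 + 6.68e-05])² = 0.25/(-3.781)² = 0.01749.
Total minor-loss coefficient ΣK = 4·0.38 = 1.52.
ΔP = [f·L/D + ΣK]·(ρV²/2) = [0.01749·5.45/0.544 + 1.52]·(1890·0.818²/2) = [0.1752 + 1.52]·632.3 = 1072 Pa.
Q = V·A = 0.818·0.2324 = 0.1901 m³/s.
Pumping power P = QΔP = 0.1901·1072 = 203.8 W = 204 W.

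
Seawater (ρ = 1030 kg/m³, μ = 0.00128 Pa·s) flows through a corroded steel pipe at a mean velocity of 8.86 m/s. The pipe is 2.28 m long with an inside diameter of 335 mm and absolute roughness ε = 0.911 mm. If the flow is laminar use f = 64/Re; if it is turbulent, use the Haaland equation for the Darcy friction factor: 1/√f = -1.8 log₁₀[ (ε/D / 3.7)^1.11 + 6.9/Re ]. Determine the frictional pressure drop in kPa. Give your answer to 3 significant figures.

Reynolds number Re = ρVD/μ = 1030 · 8.86 · 0.335 / 0.00128 = 2.388e+06.
Re > 4000 → turbulent. Relative roughness ε/D = 0.000911/0.335 = 0.00272. Haaland: 1/√f = -1.8 log₁₀[(0.00272/3.7)^1.11 + 6.9/2.388e+06] = -1.8 log₁₀[0.000332 + 2.89e-06] = 6.254, so f = 0.02556.
Darcy-Weisbach: ΔP = f(L/D)(ρV²/2) = 0.02556·(2.28/0.335)·(1030·8.86²/2) = 0.02556·6.806·4.043e+04 = 7034 Pa.
ΔP = 7034 Pa = 7.03 kPa.

ΔP ≈ 7.03 kPa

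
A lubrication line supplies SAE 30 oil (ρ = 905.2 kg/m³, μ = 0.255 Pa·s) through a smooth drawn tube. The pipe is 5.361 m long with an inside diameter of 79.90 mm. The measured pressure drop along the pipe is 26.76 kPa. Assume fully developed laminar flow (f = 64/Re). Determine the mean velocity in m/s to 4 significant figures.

For laminar flow, f = 64/Re with Re = ρVD/μ, so Darcy-Weisbach reduces to ΔP = 32μLV/D². Solving for V: V = ΔP·D²/(32μL) = 2.676e+04·(0.0799)²/(32·0.255·5.361) = 3.905 m/s.
Check: Re = ρVD/μ = 905.2·3.905·0.0799/0.255 = 1108 < 2300, so the laminar assumption holds.

V ≈ 3.905 m/s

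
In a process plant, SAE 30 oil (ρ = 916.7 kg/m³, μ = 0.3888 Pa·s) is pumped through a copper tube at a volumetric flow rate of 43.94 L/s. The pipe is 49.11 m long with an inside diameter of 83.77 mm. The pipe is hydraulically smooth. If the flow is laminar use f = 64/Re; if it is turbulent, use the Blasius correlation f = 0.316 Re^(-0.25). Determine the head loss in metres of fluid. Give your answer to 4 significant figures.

Q = 43.94 L/s = 43.94/1000 = 0.04394 m³/s.
Cross-sectional area A = πD²/4 = π(0.08377)²/4 = 0.005511 m²; mean velocity V = Q/A = 0.04394/0.005511 = 7.972 m/s.
Reynolds number Re = ρVD/μ = 916.7 · 7.972 · 0.08377 / 0.389 = 1575.
Re < 2300 → laminar flow, so f = 64/Re = 64/1575 = 0.04064 (the turbulent correlation is not needed).
Darcy-Weisbach: ΔP = f(L/D)(ρV²/2) = 0.04064·(49.11/0.08377)·(916.7·7.972²/2) = 0.04064·586.2·2.913e+04 = 6.942e+05 Pa.
Head loss h_f = ΔP/(ρg) = 6.942e+05/(916.7·9.81) = 77.19 m.

h_f ≈ 77.19 m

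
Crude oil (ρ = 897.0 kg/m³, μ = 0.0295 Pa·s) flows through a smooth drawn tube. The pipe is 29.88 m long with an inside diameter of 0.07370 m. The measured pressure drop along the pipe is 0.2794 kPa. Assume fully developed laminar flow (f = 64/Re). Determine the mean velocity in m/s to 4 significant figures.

For laminar flow, f = 64/Re with Re = ρVD/μ, so Darcy-Weisbach reduces to ΔP = 32μLV/D². Solving for V: V = ΔP·D²/(32μL) = 279.4·(0.0737)²/(32·0.0295·29.88) = 0.0538 m/s.
Check: Re = ρVD/μ = 897·0.0538·0.0737/0.0295 = 120.6 < 2300, so the laminar assumption holds.

V ≈ 0.05380 m/s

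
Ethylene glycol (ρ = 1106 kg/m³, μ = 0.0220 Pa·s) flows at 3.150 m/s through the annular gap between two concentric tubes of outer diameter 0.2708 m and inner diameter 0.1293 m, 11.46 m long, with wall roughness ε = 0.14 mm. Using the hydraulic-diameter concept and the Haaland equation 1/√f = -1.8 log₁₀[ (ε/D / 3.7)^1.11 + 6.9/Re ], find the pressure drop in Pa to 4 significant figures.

Hydraulic diameter D_h = 4A/P = D_o - D_i = 0.2708 - 0.1293 = 0.1415 m.
Re = ρVD_h/μ = 1106·3.15·0.1415/0.022 = 2.241e+04.
ε/D_h = 0.00014/0.1415 = 0.000989; Haaland gives 1/√f = -1.8 log₁₀[0.000108+0.000308] = 6.085, so f = 0.027.
ΔP = f(L/D_h)(ρV²/2) = 0.027·11.46/0.1415·5487 = 1.2e+04 Pa.

ΔP ≈ 12000 Pa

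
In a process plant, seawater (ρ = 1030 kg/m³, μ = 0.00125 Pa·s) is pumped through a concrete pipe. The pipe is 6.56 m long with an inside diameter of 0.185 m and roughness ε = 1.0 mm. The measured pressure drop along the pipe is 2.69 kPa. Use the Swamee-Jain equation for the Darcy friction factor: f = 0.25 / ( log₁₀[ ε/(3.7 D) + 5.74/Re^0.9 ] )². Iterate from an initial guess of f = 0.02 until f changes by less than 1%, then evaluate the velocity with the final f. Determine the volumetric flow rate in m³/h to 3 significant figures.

Rearranging Darcy-Weisbach: V = √(2·ΔP·D/(f·L·ρ)). With ε/D = 0.001/0.185 = 0.00541, iterate starting from f = 0.02:
  f = 0.02 → V = √(2·2690·0.185/(0.02·6.56·1030)) = 2.714 m/s; Re = ρVD/μ = 4.137e+05; f → 0.03142
  f = 0.03142 → V = 2.165 m/s; Re = 3.3e+05; f → 0.0315
Converged (Δf/f < 1%). With the final f = 0.0315: V = √(2·2690·0.185/(0.0315·6.56·1030)) = 2.163 m/s.
Q = V·A = 2.163·(π/4·0.185²) = 0.05813 m³/s = 209 m³/h.

Q ≈ 209 m³/h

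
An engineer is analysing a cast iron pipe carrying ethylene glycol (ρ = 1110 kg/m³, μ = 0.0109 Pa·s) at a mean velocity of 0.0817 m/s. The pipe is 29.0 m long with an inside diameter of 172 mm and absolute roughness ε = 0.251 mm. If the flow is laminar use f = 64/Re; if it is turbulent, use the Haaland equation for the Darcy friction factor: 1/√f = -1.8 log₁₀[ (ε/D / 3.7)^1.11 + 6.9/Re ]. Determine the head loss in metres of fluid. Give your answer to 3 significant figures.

Reynolds number Re = ρVD/μ = 1110 · 0.0817 · 0.172 / 0.0109 = 1431.
Re < 2300 → laminar flow, so f = 64/Re = 64/1431 = 0.04472 (the turbulent correlation is not needed).
Darcy-Weisbach: ΔP = f(L/D)(ρV²/2) = 0.04472·(29/0.172)·(1110·0.0817²/2) = 0.04472·168.6·3.705 = 27.93 Pa.
Head loss h_f = ΔP/(ρg) = 27.93/(1110·9.81) = 0.00257 m.

h_f ≈ 0.00257 m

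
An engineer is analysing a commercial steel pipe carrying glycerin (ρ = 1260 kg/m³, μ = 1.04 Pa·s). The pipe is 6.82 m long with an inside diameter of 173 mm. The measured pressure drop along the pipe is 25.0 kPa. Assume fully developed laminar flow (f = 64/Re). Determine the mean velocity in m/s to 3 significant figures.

For laminar flow, f = 64/Re with Re = ρVD/μ, so Darcy-Weisbach reduces to ΔP = 32μLV/D². Solving for V: V = ΔP·D²/(32μL) = 2.5e+04·(0.173)²/(32·1.04·6.82) = 3.297 m/s.
Check: Re = ρVD/μ = 1260·3.297·0.173/1.04 = 691 < 2300, so the laminar assumption holds.

V ≈ 3.30 m/s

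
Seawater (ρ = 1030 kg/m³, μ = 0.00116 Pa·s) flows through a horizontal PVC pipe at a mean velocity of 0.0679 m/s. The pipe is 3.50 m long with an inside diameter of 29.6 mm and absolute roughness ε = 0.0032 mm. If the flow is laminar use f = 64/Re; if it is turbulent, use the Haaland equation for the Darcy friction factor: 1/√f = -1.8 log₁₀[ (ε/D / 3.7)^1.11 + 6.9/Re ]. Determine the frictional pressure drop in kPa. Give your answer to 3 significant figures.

ΔP ≈ 0.0101 kPa

Reynolds number Re = ρVD/μ = 1030 · 0.0679 · 0.0296 / 0.00116 = 1785.
Re < 2300 → laminar flow, so f = 64/Re = 64/1785 = 0.03586 (the turbulent correlation is not needed).
Darcy-Weisbach: ΔP = f(L/D)(ρV²/2) = 0.03586·(3.5/0.0296)·(1030·0.0679²/2) = 0.03586·118.2·2.374 = 10.07 Pa.
ΔP = 10.07 Pa = 0.0101 kPa.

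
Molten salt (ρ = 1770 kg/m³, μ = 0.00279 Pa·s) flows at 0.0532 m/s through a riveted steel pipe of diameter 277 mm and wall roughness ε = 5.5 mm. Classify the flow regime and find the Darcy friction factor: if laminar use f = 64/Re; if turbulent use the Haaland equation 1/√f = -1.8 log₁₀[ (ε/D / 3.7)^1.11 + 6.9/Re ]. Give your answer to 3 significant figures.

f ≈ 0.0525

Re = ρVD/μ = 1770·0.0532·0.277/0.00279 = 9349.
Re > 4000 → turbulent. ε/D = 0.0055/0.277 = 0.0199; Haaland: 1/√f = -1.8 log₁₀[0.00302 + 0.000738] = 4.365, so f = 0.05248.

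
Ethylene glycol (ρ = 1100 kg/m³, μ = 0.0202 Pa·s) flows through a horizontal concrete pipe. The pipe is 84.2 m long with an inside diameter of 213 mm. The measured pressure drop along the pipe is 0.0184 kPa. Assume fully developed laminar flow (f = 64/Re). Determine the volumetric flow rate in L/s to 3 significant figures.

Q ≈ 0.547 L/s

For laminar flow, f = 64/Re with Re = ρVD/μ, so Darcy-Weisbach reduces to ΔP = 32μLV/D². Solving for V: V = ΔP·D²/(32μL) = 18.4·(0.213)²/(32·0.0202·84.2) = 0.01534 m/s.
Check: Re = ρVD/μ = 1100·0.01534·0.213/0.0202 = 177.9 < 2300, so the laminar assumption holds.
Q = V·A = 0.01534·(π/4·0.213²) = 0.0005465 m³/s = 0.547 L/s.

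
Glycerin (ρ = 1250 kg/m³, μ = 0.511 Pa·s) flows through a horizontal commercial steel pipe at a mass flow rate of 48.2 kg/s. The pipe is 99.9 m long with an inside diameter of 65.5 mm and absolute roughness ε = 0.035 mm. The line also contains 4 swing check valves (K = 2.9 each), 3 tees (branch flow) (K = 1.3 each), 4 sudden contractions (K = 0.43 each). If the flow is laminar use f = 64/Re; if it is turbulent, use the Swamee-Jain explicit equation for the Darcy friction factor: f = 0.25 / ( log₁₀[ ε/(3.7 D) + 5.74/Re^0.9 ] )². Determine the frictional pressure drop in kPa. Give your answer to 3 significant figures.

A = πD²/4 = π(0.0655)²/4 = 0.00337 m²; mean velocity V = ṁ/(ρA) = 48.2/(1250 · 0.00337) = 11.44 m/s.
Reynolds number Re = ρVD/μ = 1250 · 11.44 · 0.0655 / 0.511 = 1834.
Re < 2300 → laminar flow, so f = 64/Re = 64/1834 = 0.0349 (the turbulent correlation is not needed).
Total minor-loss coefficient ΣK = 4·2.9 + 3·1.3 + 4·0.43 = 17.2.
ΔP = [f·L/D + ΣK]·(ρV²/2) = [0.0349·99.9/0.0655 + 17.2]·(1250·11.44²/2) = [53.24 + 17.2]·8.185e+04 = 5.767e+06 Pa.
ΔP = 5.767e+06 Pa = 5770 kPa.

ΔP ≈ 5770 kPa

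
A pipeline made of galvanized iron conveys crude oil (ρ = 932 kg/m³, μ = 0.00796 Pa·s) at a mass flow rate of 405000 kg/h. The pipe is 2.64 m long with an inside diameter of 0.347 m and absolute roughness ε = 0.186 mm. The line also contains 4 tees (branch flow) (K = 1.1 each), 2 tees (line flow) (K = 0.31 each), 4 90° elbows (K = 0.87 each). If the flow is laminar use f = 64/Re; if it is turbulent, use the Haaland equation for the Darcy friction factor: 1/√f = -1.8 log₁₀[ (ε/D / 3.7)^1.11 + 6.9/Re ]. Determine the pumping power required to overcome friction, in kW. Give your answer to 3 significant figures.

ṁ = 405000 kg/h = 405000/3600 = 112.5 kg/s.
A = πD²/4 = π(0.347)²/4 = 0.09457 m²; mean velocity V = ṁ/(ρA) = 112.5/(932 · 0.09457) = 1.276 m/s.
Reynolds number Re = ρVD/μ = 932 · 1.276 · 0.347 / 0.00796 = 5.186e+04.
Re > 4000 → turbulent. Relative roughness ε/D = 0.000186/0.347 = 0.000536. Haaland: 1/√f = -1.8 log₁₀[(0.000536/3.7)^1.11 + 6.9/5.186e+04] = -1.8 log₁₀[5.48e-05 + 0.000133] = 6.707, so f = 0.02223.
Total minor-loss coefficient ΣK = 4·1.1 + 2·0.31 + 4·0.87 = 8.5.
ΔP = [f·L/D + ΣK]·(ρV²/2) = [0.02223·2.64/0.347 + 8.5]·(932·1.276²/2) = [0.1691 + 8.5]·759.2 = 6582 Pa.
Q = ṁ/ρ = 112.5/932 = 0.1207 m³/s.
Pumping power P = QΔP = 0.1207·6582 = 794.5 W = 0.794 kW.

P ≈ 0.794 kW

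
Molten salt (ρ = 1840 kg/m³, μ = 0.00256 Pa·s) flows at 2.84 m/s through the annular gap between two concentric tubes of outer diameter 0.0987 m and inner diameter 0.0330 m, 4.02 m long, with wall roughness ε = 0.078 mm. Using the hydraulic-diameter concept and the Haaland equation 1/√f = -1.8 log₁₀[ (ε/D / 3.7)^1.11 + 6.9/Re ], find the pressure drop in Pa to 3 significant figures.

ΔP ≈ 10000 Pa

Hydraulic diameter D_h = 4A/P = D_o - D_i = 0.0987 - 0.033 = 0.0657 m.
Re = ρVD_h/μ = 1840·2.84·0.0657/0.00256 = 1.341e+05.
ε/D_h = 7.8e-05/0.0657 = 0.00119; Haaland gives 1/√f = -1.8 log₁₀[0.000132+5.15e-05] = 6.724, so f = 0.02212.
ΔP = f(L/D_h)(ρV²/2) = 0.02212·4.02/0.0657·7420 = 1.004e+04 Pa.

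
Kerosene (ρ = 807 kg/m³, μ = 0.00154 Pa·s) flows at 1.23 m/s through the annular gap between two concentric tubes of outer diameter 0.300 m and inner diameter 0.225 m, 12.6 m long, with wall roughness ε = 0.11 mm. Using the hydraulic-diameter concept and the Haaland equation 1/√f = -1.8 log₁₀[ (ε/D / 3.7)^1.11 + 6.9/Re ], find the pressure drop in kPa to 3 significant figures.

Hydraulic diameter D_h = 4A/P = D_o - D_i = 0.3 - 0.225 = 0.075 m.
Re = ρVD_h/μ = 807·1.23·0.075/0.00154 = 4.834e+04.
ε/D_h = 0.00011/0.075 = 0.00147; Haaland gives 1/√f = -1.8 log₁₀[0.000167+0.000143] = 6.315, so f = 0.02508.
ΔP = f(L/D_h)(ρV²/2) = 0.02508·12.6/0.075·610.5 = 2572 Pa.
ΔP = 2.57 kPa.

ΔP ≈ 2.57 kPa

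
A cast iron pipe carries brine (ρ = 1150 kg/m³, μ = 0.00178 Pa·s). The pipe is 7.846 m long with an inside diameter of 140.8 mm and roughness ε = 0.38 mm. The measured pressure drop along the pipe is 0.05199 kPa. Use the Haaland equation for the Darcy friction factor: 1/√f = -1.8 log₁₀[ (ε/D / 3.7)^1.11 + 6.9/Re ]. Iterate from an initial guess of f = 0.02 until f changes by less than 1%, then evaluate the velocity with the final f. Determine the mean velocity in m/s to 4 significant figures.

Rearranging Darcy-Weisbach: V = √(2·ΔP·D/(f·L·ρ)). With ε/D = 0.00038/0.1408 = 0.0027, iterate starting from f = 0.02:
  f = 0.02 → V = √(2·51.99·0.1408/(0.02·7.846·1150)) = 0.2848 m/s; Re = ρVD/μ = 2.591e+04; f → 0.02968
  f = 0.02968 → V = 0.2338 m/s; Re = 2.127e+04; f → 0.03044
  f = 0.03044 → V = 0.2309 m/s; Re = 2.1e+04; f → 0.03049
Converged (Δf/f < 1%). With the final f = 0.03049: V = √(2·51.99·0.1408/(0.03049·7.846·1150)) = 0.2307 m/s.

V ≈ 0.2307 m/s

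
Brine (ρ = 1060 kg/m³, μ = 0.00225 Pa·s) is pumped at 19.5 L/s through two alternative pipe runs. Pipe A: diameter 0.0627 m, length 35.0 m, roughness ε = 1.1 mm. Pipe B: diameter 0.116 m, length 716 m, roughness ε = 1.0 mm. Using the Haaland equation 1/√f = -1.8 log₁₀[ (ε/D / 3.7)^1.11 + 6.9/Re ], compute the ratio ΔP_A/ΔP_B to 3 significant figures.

ΔP_A/ΔP_B ≈ 1.34

Pipe A: V = Q/A = 0.0195/0.003088 = 6.316 m/s; Re = 1.866e+05; ε/D = 0.0175; Haaland → f = 0.0466; ΔP_A = f(L/D)(ρV²/2) = 5.499e+05 Pa.
Pipe B: V = Q/A = 0.0195/0.01057 = 1.845 m/s; Re = 1.008e+05; ε/D = 0.00862; Haaland → f = 0.03675; ΔP_B = f(L/D)(ρV²/2) = 4.093e+05 Pa.
ΔP_A/ΔP_B = 5.499e+05/4.093e+05 = 1.34.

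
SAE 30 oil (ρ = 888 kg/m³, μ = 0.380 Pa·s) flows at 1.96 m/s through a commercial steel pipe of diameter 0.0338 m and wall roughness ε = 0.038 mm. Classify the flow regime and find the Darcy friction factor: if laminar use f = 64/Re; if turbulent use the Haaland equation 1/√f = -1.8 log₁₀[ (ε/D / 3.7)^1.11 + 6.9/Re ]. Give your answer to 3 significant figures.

Re = ρVD/μ = 888·1.96·0.0338/0.38 = 154.8.
Re < 2300 → laminar, so f = 64/Re = 0.4134 (roughness is irrelevant in laminar flow).

f ≈ 0.413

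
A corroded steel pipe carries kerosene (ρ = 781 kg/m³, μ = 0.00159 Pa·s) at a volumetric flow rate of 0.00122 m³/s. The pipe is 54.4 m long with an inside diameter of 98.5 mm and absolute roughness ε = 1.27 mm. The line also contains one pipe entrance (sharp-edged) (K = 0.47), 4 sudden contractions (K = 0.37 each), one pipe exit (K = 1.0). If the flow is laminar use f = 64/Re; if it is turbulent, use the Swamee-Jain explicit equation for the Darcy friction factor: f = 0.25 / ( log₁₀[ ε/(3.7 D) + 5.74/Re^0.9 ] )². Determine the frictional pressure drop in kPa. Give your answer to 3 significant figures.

ΔP ≈ 0.296 kPa

Cross-sectional area A = πD²/4 = π(0.0985)²/4 = 0.00762 m²; mean velocity V = Q/A = 0.00122/0.00762 = 0.1601 m/s.
Reynolds number Re = ρVD/μ = 781 · 0.1601 · 0.0985 / 0.00159 = 7746.
Re > 4000 → turbulent. Relative roughness ε/D = 0.00127/0.0985 = 0.0129. Swamee-Jain: f = 0.25/(log₁₀[0.0129/3.7 + 5.74/7746^0.9])² = 0.25/(log₁₀[0.00348 + 0.00181])² = 0.25/(-2.276)² = 0.04827.
Total minor-loss coefficient ΣK = 1·0.47 + 4·0.37 + 1·1 = 2.95.
ΔP = [f·L/D + ΣK]·(ρV²/2) = [0.04827·54.4/0.0985 + 2.95]·(781·0.1601²/2) = [26.66 + 2.95]·10.01 = 296.4 Pa.
ΔP = 296.4 Pa = 0.296 kPa.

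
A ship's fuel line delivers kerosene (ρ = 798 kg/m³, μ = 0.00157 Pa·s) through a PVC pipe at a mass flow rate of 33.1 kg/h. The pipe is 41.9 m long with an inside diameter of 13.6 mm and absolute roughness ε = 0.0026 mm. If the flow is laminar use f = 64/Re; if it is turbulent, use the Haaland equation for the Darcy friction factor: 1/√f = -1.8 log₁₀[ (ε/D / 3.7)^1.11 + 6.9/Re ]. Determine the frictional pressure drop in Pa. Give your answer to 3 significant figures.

ΔP ≈ 903 Pa

ṁ = 33.1 kg/h = 33.1/3600 = 0.009194 kg/s.
A = πD²/4 = π(0.0136)²/4 = 0.0001453 m²; mean velocity V = ṁ/(ρA) = 0.009194/(798 · 0.0001453) = 0.07931 m/s.
Reynolds number Re = ρVD/μ = 798 · 0.07931 · 0.0136 / 0.00157 = 548.3.
Re < 2300 → laminar flow, so f = 64/Re = 64/548.3 = 0.1167 (the turbulent correlation is not needed).
Darcy-Weisbach: ΔP = f(L/D)(ρV²/2) = 0.1167·(41.9/0.0136)·(798·0.07931²/2) = 0.1167·3081·2.51 = 902.7 Pa.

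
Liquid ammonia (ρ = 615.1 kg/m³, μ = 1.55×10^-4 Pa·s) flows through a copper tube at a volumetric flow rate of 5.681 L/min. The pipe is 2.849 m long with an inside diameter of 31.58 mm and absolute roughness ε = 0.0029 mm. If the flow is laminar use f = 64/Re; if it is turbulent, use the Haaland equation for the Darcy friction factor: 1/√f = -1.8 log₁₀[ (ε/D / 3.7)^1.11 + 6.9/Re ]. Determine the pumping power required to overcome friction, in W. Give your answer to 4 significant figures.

Q = 5.681 L/min = 5.681/60000 = 9.468e-05 m³/s.
Cross-sectional area A = πD²/4 = π(0.03158)²/4 = 0.0007833 m²; mean velocity V = Q/A = 9.468e-05/0.0007833 = 0.1209 m/s.
Reynolds number Re = ρVD/μ = 615.1 · 0.1209 · 0.03158 / 0.000155 = 1.515e+04.
Re > 4000 → turbulent. Relative roughness ε/D = 2.9e-06/0.03158 = 9.18e-05. Haaland: 1/√f = -1.8 log₁₀[(9.18e-05/3.7)^1.11 + 6.9/1.515e+04] = -1.8 log₁₀[7.73e-06 + 0.000455] = 6.002, so f = 0.02776.
Darcy-Weisbach: ΔP = f(L/D)(ρV²/2) = 0.02776·(2.849/0.03158)·(615.1·0.1209²/2) = 0.02776·90.22·4.494 = 11.26 Pa.
Pumping power P = QΔP = 9.468e-05·11.26 = 0.0010657 W = 0.001066 W.

P ≈ 0.001066 W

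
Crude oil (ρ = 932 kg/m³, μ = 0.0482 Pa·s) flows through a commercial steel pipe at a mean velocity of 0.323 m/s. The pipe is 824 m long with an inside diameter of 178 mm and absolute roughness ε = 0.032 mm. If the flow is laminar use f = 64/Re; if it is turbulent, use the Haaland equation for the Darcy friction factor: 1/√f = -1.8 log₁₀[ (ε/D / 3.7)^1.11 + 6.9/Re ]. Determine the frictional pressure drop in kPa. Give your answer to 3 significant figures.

ΔP ≈ 13.0 kPa

Reynolds number Re = ρVD/μ = 932 · 0.323 · 0.178 / 0.0482 = 1112.
Re < 2300 → laminar flow, so f = 64/Re = 64/1112 = 0.05757 (the turbulent correlation is not needed).
Darcy-Weisbach: ΔP = f(L/D)(ρV²/2) = 0.05757·(824/0.178)·(932·0.323²/2) = 0.05757·4629·48.62 = 1.296e+04 Pa.
ΔP = 1.296e+04 Pa = 13.0 kPa.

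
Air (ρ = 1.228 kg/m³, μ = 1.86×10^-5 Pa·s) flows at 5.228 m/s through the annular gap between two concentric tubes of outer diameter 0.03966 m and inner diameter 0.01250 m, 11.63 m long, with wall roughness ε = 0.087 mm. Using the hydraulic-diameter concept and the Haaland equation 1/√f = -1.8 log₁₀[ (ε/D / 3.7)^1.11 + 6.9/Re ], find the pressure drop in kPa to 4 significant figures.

ΔP ≈ 0.2557 kPa

Hydraulic diameter D_h = 4A/P = D_o - D_i = 0.03966 - 0.0125 = 0.02716 m.
Re = ρVD_h/μ = 1.228·5.228·0.02716/1.86e-05 = 9375.
ε/D_h = 8.7e-05/0.02716 = 0.0032; Haaland gives 1/√f = -1.8 log₁₀[0.000399+0.000736] = 5.301, so f = 0.03558.
ΔP = f(L/D_h)(ρV²/2) = 0.03558·11.63/0.02716·16.78 = 255.7 Pa.
ΔP = 0.2557 kPa.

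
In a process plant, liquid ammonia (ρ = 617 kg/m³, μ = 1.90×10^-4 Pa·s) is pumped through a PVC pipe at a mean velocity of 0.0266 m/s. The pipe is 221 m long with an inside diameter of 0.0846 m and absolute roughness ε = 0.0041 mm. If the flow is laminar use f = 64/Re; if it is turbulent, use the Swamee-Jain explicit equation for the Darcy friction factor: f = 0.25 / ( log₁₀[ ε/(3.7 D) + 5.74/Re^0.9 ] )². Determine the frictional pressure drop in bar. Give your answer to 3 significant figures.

Reynolds number Re = ρVD/μ = 617 · 0.0266 · 0.0846 / 0.00019 = 7308.
Re > 4000 → turbulent. Relative roughness ε/D = 4.1e-06/0.0846 = 4.85e-05. Swamee-Jain: f = 0.25/(log₁₀[4.85e-05/3.7 + 5.74/7308^0.9])² = 0.25/(log₁₀[1.31e-05 + 0.00191])² = 0.25/(-2.716)² = 0.0339.
Darcy-Weisbach: ΔP = f(L/D)(ρV²/2) = 0.0339·(221/0.0846)·(617·0.0266²/2) = 0.0339·2612·0.2183 = 19.33 Pa.
ΔP = 19.33 Pa = 1.93×10^-4 bar.

ΔP ≈ 1.93×10^-4 bar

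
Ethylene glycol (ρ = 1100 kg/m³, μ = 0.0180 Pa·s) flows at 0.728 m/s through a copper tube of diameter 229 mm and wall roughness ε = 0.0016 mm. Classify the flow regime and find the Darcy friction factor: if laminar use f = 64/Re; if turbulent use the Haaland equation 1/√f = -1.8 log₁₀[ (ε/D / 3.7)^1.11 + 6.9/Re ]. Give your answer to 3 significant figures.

f ≈ 0.0307

Re = ρVD/μ = 1100·0.728·0.229/0.018 = 1.019e+04.
Re > 4000 → turbulent. ε/D = 1.6e-06/0.229 = 6.99e-06; Haaland: 1/√f = -1.8 log₁₀[4.43e-07 + 0.000677] = 5.704, so f = 0.03073.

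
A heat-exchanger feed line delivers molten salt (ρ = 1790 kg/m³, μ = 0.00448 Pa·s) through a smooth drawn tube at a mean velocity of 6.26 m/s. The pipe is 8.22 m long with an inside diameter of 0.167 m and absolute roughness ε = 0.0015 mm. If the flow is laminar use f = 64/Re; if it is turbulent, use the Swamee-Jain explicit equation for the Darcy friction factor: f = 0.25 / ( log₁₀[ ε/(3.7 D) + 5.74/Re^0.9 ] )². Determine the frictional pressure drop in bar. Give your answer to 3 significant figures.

ΔP ≈ 0.236 bar

Reynolds number Re = ρVD/μ = 1790 · 6.26 · 0.167 / 0.00448 = 4.177e+05.
Re > 4000 → turbulent. Relative roughness ε/D = 1.5e-06/0.167 = 8.98e-06. Swamee-Jain: f = 0.25/(log₁₀[8.98e-06/3.7 + 5.74/4.177e+05^0.9])² = 0.25/(log₁₀[2.43e-06 + 5.01e-05])² = 0.25/(-4.279)² = 0.01365.
Darcy-Weisbach: ΔP = f(L/D)(ρV²/2) = 0.01365·(8.22/0.167)·(1790·6.26²/2) = 0.01365·49.22·3.507e+04 = 2.357e+04 Pa.
ΔP = 2.357e+04 Pa = 0.236 bar.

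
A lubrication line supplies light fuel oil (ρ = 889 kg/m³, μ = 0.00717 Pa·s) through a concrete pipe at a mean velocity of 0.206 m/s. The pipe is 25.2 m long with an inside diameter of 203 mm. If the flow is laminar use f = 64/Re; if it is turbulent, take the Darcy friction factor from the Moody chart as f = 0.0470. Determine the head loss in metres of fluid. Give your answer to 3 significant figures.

h_f ≈ 0.0126 m

Reynolds number Re = ρVD/μ = 889 · 0.206 · 0.203 / 0.00717 = 5185.
Re > 4000 → turbulent; use the Moody-chart value f = 0.0470.
Darcy-Weisbach: ΔP = f(L/D)(ρV²/2) = 0.047·(25.2/0.203)·(889·0.206²/2) = 0.047·124.1·18.86 = 110.1 Pa.
Head loss h_f = ΔP/(ρg) = 110.1/(889·9.81) = 0.0126 m.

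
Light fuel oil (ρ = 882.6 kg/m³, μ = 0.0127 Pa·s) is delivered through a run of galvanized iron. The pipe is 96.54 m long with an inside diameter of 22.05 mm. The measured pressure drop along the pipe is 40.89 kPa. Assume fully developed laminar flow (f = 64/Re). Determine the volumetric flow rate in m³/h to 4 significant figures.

Q ≈ 0.6966 m³/h

For laminar flow, f = 64/Re with Re = ρVD/μ, so Darcy-Weisbach reduces to ΔP = 32μLV/D². Solving for V: V = ΔP·D²/(32μL) = 4.089e+04·(0.02205)²/(32·0.0127·96.54) = 0.5067 m/s.
Check: Re = ρVD/μ = 882.6·0.5067·0.02205/0.0127 = 776.5 < 2300, so the laminar assumption holds.
Q = V·A = 0.5067·(π/4·0.02205²) = 0.0001935 m³/s = 0.6966 m³/h.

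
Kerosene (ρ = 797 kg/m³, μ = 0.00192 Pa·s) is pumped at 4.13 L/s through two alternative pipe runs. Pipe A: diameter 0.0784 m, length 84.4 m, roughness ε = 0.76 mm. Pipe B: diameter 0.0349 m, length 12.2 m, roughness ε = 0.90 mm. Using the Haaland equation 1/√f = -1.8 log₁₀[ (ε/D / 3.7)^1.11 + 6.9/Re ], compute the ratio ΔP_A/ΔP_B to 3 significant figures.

ΔP_A/ΔP_B ≈ 0.0880

Pipe A: V = Q/A = 0.00413/0.004827 = 0.8555 m/s; Re = 2.784e+04; ε/D = 0.00969; Haaland → f = 0.03956; ΔP_A = f(L/D)(ρV²/2) = 1.242e+04 Pa.
Pipe B: V = Q/A = 0.00413/0.0009566 = 4.317 m/s; Re = 6.254e+04; ε/D = 0.0258; Haaland → f = 0.05438; ΔP_B = f(L/D)(ρV²/2) = 1.412e+05 Pa.
ΔP_A/ΔP_B = 1.242e+04/1.412e+05 = 0.0880.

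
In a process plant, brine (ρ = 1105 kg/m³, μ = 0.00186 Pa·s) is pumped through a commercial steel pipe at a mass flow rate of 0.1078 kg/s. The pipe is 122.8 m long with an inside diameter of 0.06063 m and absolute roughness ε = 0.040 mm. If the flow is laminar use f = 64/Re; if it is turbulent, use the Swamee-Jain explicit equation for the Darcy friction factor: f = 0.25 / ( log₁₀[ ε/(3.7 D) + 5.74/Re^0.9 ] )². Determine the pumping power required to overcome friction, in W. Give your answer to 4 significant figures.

P ≈ 0.006554 W

A = πD²/4 = π(0.06063)²/4 = 0.002887 m²; mean velocity V = ṁ/(ρA) = 0.1078/(1105 · 0.002887) = 0.03379 m/s.
Reynolds number Re = ρVD/μ = 1105 · 0.03379 · 0.06063 / 0.00186 = 1217.
Re < 2300 → laminar flow, so f = 64/Re = 64/1217 = 0.05258 (the turbulent correlation is not needed).
Darcy-Weisbach: ΔP = f(L/D)(ρV²/2) = 0.05258·(122.8/0.06063)·(1105·0.03379²/2) = 0.05258·2025·0.6308 = 67.19 Pa.
Q = ṁ/ρ = 0.1078/1105 = 9.756e-05 m³/s.
Pumping power P = QΔP = 9.756e-05·67.19 = 0.0065544 W = 0.006554 W.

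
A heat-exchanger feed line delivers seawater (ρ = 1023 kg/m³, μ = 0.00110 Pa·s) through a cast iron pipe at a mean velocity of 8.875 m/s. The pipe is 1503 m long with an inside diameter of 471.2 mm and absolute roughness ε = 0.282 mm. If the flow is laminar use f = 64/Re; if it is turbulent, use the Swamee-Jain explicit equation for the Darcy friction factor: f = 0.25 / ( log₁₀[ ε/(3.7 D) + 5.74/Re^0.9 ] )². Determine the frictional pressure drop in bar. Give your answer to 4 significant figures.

ΔP ≈ 22.56 bar

Reynolds number Re = ρVD/μ = 1023 · 8.875 · 0.4712 / 0.0011 = 3.889e+06.
Re > 4000 → turbulent. Relative roughness ε/D = 0.000282/0.4712 = 0.000598. Swamee-Jain: f = 0.25/(log₁₀[0.000598/3.7 + 5.74/3.889e+06^0.9])² = 0.25/(log₁₀[0.000162 + 6.73e-06])² = 0.25/(-3.773)² = 0.01756.
Darcy-Weisbach: ΔP = f(L/D)(ρV²/2) = 0.01756·(1503/0.4712)·(1023·8.875²/2) = 0.01756·3190·4.029e+04 = 2.256e+06 Pa.
ΔP = 2.256e+06 Pa = 22.56 bar.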